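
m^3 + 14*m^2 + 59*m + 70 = (m + 2)*(m + 5)*(m + 7)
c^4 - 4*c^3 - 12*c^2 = c^2*(c - 6)*(c + 2)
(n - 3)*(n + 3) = n^2 - 9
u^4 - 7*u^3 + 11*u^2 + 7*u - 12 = (u - 4)*(u - 3)*(u - 1)*(u + 1)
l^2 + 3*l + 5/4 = (l + 1/2)*(l + 5/2)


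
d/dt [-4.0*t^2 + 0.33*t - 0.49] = 0.33 - 8.0*t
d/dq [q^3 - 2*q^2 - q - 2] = 3*q^2 - 4*q - 1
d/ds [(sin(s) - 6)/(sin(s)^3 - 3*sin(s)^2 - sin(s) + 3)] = (-2*sin(s)^3 + 21*sin(s)^2 - 36*sin(s) - 3)/((sin(s) - 3)^2*cos(s)^3)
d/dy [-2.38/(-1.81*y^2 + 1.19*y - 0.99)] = (2.8322 - 8.6156*y)/(1.81*y^2 - 1.19*y + 0.99)^2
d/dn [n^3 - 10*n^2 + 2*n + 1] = 3*n^2 - 20*n + 2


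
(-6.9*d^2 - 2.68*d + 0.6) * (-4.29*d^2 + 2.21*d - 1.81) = 29.601*d^4 - 3.7518*d^3 + 3.9922*d^2 + 6.1768*d - 1.086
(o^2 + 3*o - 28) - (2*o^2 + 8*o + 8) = -o^2 - 5*o - 36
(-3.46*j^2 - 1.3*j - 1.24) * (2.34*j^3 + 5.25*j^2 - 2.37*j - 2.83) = -8.0964*j^5 - 21.207*j^4 - 1.5264*j^3 + 6.3628*j^2 + 6.6178*j + 3.5092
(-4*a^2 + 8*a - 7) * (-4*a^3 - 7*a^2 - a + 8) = 16*a^5 - 4*a^4 - 24*a^3 + 9*a^2 + 71*a - 56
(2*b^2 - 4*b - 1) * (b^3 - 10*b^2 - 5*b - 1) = 2*b^5 - 24*b^4 + 29*b^3 + 28*b^2 + 9*b + 1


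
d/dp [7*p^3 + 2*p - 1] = 21*p^2 + 2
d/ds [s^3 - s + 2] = 3*s^2 - 1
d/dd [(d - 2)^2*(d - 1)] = (d - 2)*(3*d - 4)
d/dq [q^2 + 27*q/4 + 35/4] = 2*q + 27/4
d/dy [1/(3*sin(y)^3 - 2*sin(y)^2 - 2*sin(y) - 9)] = (-9*sin(y)^2 + 4*sin(y) + 2)*cos(y)/(sin(y)/4 - 3*sin(3*y)/4 + cos(2*y) - 10)^2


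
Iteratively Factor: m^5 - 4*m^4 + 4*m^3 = (m - 2)*(m^4 - 2*m^3) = m*(m - 2)*(m^3 - 2*m^2) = m^2*(m - 2)*(m^2 - 2*m) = m^2*(m - 2)^2*(m)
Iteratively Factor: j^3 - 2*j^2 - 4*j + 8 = (j + 2)*(j^2 - 4*j + 4) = (j - 2)*(j + 2)*(j - 2)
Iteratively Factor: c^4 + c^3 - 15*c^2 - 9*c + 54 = (c - 2)*(c^3 + 3*c^2 - 9*c - 27) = (c - 2)*(c + 3)*(c^2 - 9) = (c - 3)*(c - 2)*(c + 3)*(c + 3)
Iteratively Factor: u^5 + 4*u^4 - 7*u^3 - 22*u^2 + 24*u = (u)*(u^4 + 4*u^3 - 7*u^2 - 22*u + 24) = u*(u + 4)*(u^3 - 7*u + 6) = u*(u - 2)*(u + 4)*(u^2 + 2*u - 3) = u*(u - 2)*(u + 3)*(u + 4)*(u - 1)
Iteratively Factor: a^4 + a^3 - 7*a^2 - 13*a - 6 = (a + 2)*(a^3 - a^2 - 5*a - 3) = (a - 3)*(a + 2)*(a^2 + 2*a + 1) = (a - 3)*(a + 1)*(a + 2)*(a + 1)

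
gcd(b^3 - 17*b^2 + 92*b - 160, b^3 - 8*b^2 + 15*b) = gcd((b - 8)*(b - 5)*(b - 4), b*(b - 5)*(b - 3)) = b - 5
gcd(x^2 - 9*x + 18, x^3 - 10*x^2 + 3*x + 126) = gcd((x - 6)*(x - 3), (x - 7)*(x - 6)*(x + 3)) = x - 6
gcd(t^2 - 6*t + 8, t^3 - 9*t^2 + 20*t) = t - 4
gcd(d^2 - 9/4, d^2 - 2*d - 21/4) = d + 3/2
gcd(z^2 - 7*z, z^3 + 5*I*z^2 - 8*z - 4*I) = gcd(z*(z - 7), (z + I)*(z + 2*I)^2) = 1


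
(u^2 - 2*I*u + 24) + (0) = u^2 - 2*I*u + 24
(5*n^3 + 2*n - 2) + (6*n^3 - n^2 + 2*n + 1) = 11*n^3 - n^2 + 4*n - 1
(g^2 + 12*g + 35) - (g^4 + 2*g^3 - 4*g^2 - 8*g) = -g^4 - 2*g^3 + 5*g^2 + 20*g + 35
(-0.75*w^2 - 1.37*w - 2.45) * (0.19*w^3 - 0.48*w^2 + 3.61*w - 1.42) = -0.1425*w^5 + 0.0997*w^4 - 2.5154*w^3 - 2.7047*w^2 - 6.8991*w + 3.479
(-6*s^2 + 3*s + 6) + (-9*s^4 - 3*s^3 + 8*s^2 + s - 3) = -9*s^4 - 3*s^3 + 2*s^2 + 4*s + 3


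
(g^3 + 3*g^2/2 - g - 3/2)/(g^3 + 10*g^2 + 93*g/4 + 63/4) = 2*(g^2 - 1)/(2*g^2 + 17*g + 21)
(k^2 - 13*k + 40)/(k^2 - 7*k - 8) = (k - 5)/(k + 1)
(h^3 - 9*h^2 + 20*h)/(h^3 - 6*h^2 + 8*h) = (h - 5)/(h - 2)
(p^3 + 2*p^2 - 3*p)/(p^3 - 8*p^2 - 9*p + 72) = p*(p - 1)/(p^2 - 11*p + 24)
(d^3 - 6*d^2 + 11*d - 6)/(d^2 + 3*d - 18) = (d^2 - 3*d + 2)/(d + 6)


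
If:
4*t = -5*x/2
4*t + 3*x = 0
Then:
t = 0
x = 0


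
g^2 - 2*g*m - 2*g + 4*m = (g - 2)*(g - 2*m)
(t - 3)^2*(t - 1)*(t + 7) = t^4 - 34*t^2 + 96*t - 63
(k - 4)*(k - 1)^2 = k^3 - 6*k^2 + 9*k - 4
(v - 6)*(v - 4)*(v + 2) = v^3 - 8*v^2 + 4*v + 48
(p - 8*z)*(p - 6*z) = p^2 - 14*p*z + 48*z^2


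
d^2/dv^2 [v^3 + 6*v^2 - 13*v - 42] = 6*v + 12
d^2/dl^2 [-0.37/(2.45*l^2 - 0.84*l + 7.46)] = (4.44185*l^2 - 1.52292*l - 0.37*(4.9*l - 0.84)*(9.8*l - 1.68) + 13.52498)/(2.45*l^2 - 0.84*l + 7.46)^3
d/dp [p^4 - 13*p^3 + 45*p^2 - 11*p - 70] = 4*p^3 - 39*p^2 + 90*p - 11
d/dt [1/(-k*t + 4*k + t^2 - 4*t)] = (k - 2*t + 4)/(k*t - 4*k - t^2 + 4*t)^2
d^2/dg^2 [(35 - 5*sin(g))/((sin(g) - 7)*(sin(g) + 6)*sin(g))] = 10*(2*sin(g) + 9 + 15/sin(g) - 18/sin(g)^2 - 36/sin(g)^3)/(sin(g) + 6)^3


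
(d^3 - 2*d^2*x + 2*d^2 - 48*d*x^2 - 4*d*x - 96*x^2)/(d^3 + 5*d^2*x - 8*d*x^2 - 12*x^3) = (-d^2 + 8*d*x - 2*d + 16*x)/(-d^2 + d*x + 2*x^2)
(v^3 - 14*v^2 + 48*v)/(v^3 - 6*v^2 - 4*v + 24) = v*(v - 8)/(v^2 - 4)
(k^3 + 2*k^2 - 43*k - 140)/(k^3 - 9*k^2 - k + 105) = (k^2 + 9*k + 20)/(k^2 - 2*k - 15)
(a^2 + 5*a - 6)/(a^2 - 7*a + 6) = (a + 6)/(a - 6)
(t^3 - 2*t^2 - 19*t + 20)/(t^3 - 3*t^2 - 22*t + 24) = (t - 5)/(t - 6)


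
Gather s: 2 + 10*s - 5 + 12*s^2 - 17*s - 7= 12*s^2 - 7*s - 10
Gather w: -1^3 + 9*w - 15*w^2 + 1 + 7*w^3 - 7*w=7*w^3 - 15*w^2 + 2*w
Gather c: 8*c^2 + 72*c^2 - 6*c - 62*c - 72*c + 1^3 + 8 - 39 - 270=80*c^2 - 140*c - 300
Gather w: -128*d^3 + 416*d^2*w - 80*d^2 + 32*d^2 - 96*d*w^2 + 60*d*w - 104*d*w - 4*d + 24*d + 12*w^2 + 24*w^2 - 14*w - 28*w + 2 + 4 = -128*d^3 - 48*d^2 + 20*d + w^2*(36 - 96*d) + w*(416*d^2 - 44*d - 42) + 6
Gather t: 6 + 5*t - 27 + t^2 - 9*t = t^2 - 4*t - 21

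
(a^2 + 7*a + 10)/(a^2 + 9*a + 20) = (a + 2)/(a + 4)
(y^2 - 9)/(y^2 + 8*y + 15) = (y - 3)/(y + 5)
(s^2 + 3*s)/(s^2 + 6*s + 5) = s*(s + 3)/(s^2 + 6*s + 5)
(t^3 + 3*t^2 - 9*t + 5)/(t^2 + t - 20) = (t^2 - 2*t + 1)/(t - 4)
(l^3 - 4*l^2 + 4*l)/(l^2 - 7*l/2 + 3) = 2*l*(l - 2)/(2*l - 3)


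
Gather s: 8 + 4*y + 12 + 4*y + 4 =8*y + 24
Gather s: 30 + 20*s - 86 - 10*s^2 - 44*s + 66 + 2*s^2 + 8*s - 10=-8*s^2 - 16*s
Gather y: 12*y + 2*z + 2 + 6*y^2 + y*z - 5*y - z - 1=6*y^2 + y*(z + 7) + z + 1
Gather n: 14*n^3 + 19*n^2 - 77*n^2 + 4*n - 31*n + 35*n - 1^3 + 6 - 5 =14*n^3 - 58*n^2 + 8*n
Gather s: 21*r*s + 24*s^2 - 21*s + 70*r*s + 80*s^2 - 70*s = 104*s^2 + s*(91*r - 91)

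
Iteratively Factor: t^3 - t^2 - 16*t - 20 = (t + 2)*(t^2 - 3*t - 10) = (t - 5)*(t + 2)*(t + 2)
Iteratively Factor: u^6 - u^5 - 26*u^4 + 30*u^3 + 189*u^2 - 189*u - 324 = (u + 1)*(u^5 - 2*u^4 - 24*u^3 + 54*u^2 + 135*u - 324) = (u - 3)*(u + 1)*(u^4 + u^3 - 21*u^2 - 9*u + 108) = (u - 3)*(u + 1)*(u + 4)*(u^3 - 3*u^2 - 9*u + 27) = (u - 3)^2*(u + 1)*(u + 4)*(u^2 - 9) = (u - 3)^2*(u + 1)*(u + 3)*(u + 4)*(u - 3)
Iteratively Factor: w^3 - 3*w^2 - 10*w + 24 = (w - 4)*(w^2 + w - 6) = (w - 4)*(w - 2)*(w + 3)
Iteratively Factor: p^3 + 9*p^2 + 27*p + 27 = (p + 3)*(p^2 + 6*p + 9) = (p + 3)^2*(p + 3)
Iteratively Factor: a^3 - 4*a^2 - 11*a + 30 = (a - 5)*(a^2 + a - 6) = (a - 5)*(a - 2)*(a + 3)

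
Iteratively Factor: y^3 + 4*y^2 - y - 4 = (y - 1)*(y^2 + 5*y + 4) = (y - 1)*(y + 1)*(y + 4)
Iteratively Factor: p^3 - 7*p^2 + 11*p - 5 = (p - 1)*(p^2 - 6*p + 5) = (p - 5)*(p - 1)*(p - 1)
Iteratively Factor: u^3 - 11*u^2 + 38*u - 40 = (u - 4)*(u^2 - 7*u + 10) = (u - 4)*(u - 2)*(u - 5)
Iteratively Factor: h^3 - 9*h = (h)*(h^2 - 9) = h*(h + 3)*(h - 3)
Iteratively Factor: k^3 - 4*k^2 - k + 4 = (k + 1)*(k^2 - 5*k + 4) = (k - 4)*(k + 1)*(k - 1)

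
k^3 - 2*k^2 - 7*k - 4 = (k - 4)*(k + 1)^2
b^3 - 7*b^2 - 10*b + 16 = (b - 8)*(b - 1)*(b + 2)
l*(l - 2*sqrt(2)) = l^2 - 2*sqrt(2)*l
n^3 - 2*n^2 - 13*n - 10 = (n - 5)*(n + 1)*(n + 2)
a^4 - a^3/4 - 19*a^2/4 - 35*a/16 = a*(a - 5/2)*(a + 1/2)*(a + 7/4)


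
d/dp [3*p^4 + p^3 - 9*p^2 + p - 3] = 12*p^3 + 3*p^2 - 18*p + 1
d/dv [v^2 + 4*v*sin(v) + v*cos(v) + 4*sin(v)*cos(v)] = -v*sin(v) + 4*v*cos(v) + 2*v + 4*sin(v) + cos(v) + 4*cos(2*v)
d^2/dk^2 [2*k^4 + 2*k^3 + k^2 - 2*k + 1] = 24*k^2 + 12*k + 2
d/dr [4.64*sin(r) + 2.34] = 4.64*cos(r)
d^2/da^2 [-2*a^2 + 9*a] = -4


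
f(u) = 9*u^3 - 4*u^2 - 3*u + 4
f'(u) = 27*u^2 - 8*u - 3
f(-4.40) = -826.90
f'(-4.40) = 554.92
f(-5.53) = -1623.74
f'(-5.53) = 866.92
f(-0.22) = 4.37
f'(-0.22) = 0.07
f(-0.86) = -2.10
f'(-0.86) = 23.85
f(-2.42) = -139.72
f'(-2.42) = 174.48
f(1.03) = 6.50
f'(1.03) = 17.40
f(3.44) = 312.71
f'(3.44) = 288.99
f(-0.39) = 4.03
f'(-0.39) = 4.23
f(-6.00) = -2066.00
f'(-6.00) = 1017.00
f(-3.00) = -266.00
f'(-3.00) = 264.00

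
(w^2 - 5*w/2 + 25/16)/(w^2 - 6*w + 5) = (16*w^2 - 40*w + 25)/(16*(w^2 - 6*w + 5))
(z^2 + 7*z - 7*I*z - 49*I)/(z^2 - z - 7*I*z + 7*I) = (z + 7)/(z - 1)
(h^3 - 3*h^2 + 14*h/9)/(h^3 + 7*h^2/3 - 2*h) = (h - 7/3)/(h + 3)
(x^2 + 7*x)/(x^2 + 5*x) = (x + 7)/(x + 5)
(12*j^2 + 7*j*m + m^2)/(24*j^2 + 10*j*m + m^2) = (3*j + m)/(6*j + m)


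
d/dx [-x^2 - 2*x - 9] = -2*x - 2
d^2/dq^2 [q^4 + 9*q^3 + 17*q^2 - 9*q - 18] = 12*q^2 + 54*q + 34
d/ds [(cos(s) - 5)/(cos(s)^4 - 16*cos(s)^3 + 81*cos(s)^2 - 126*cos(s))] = (3*cos(s)^4 - 52*cos(s)^3 + 321*cos(s)^2 - 810*cos(s) + 630)*sin(s)/((cos(s) - 7)^2*(cos(s) - 6)^2*(cos(s) - 3)^2*cos(s)^2)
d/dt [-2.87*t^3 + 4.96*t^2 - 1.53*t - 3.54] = -8.61*t^2 + 9.92*t - 1.53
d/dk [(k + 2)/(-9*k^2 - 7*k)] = (9*k^2 + 36*k + 14)/(k^2*(81*k^2 + 126*k + 49))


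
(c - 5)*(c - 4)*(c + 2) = c^3 - 7*c^2 + 2*c + 40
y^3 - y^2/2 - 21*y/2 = y*(y - 7/2)*(y + 3)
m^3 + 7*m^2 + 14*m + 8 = (m + 1)*(m + 2)*(m + 4)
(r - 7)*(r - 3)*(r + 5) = r^3 - 5*r^2 - 29*r + 105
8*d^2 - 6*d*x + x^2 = (-4*d + x)*(-2*d + x)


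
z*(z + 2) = z^2 + 2*z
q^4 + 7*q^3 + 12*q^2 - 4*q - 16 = (q - 1)*(q + 2)^2*(q + 4)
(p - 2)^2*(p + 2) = p^3 - 2*p^2 - 4*p + 8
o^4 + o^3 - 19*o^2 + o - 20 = (o - 4)*(o + 5)*(o - I)*(o + I)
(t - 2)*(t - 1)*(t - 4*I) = t^3 - 3*t^2 - 4*I*t^2 + 2*t + 12*I*t - 8*I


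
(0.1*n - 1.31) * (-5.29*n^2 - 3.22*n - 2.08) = -0.529*n^3 + 6.6079*n^2 + 4.0102*n + 2.7248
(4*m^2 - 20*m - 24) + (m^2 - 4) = 5*m^2 - 20*m - 28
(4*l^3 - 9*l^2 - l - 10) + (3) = 4*l^3 - 9*l^2 - l - 7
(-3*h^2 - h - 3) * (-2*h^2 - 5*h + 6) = 6*h^4 + 17*h^3 - 7*h^2 + 9*h - 18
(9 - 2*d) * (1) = 9 - 2*d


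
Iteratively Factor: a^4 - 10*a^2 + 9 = (a + 3)*(a^3 - 3*a^2 - a + 3) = (a + 1)*(a + 3)*(a^2 - 4*a + 3) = (a - 1)*(a + 1)*(a + 3)*(a - 3)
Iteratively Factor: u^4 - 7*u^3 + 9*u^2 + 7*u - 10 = (u + 1)*(u^3 - 8*u^2 + 17*u - 10) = (u - 1)*(u + 1)*(u^2 - 7*u + 10) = (u - 2)*(u - 1)*(u + 1)*(u - 5)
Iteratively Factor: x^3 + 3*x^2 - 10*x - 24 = (x + 4)*(x^2 - x - 6) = (x + 2)*(x + 4)*(x - 3)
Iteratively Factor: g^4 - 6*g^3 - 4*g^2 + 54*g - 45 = (g + 3)*(g^3 - 9*g^2 + 23*g - 15) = (g - 3)*(g + 3)*(g^2 - 6*g + 5) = (g - 5)*(g - 3)*(g + 3)*(g - 1)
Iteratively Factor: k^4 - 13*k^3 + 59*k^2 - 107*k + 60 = (k - 4)*(k^3 - 9*k^2 + 23*k - 15) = (k - 5)*(k - 4)*(k^2 - 4*k + 3) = (k - 5)*(k - 4)*(k - 1)*(k - 3)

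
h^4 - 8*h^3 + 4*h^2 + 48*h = h*(h - 6)*(h - 4)*(h + 2)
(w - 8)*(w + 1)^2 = w^3 - 6*w^2 - 15*w - 8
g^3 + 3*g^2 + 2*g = g*(g + 1)*(g + 2)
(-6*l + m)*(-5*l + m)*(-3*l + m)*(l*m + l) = -90*l^4*m - 90*l^4 + 63*l^3*m^2 + 63*l^3*m - 14*l^2*m^3 - 14*l^2*m^2 + l*m^4 + l*m^3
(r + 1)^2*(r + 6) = r^3 + 8*r^2 + 13*r + 6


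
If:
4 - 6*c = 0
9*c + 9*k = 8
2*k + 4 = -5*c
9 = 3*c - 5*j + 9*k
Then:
No Solution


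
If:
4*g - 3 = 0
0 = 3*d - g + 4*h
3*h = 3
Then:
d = -13/12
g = 3/4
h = 1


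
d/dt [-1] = 0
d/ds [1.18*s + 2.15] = 1.18000000000000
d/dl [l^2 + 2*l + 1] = 2*l + 2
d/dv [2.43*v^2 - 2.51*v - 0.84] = 4.86*v - 2.51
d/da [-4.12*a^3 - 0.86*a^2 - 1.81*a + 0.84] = -12.36*a^2 - 1.72*a - 1.81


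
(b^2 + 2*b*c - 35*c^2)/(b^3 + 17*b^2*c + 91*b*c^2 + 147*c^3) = (b - 5*c)/(b^2 + 10*b*c + 21*c^2)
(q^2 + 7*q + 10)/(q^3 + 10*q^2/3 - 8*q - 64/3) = 3*(q + 5)/(3*q^2 + 4*q - 32)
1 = 1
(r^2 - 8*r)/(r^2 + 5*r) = (r - 8)/(r + 5)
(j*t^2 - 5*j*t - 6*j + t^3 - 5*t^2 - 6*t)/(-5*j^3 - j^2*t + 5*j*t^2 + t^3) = (t^2 - 5*t - 6)/(-5*j^2 + 4*j*t + t^2)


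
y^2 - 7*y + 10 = (y - 5)*(y - 2)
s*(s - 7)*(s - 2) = s^3 - 9*s^2 + 14*s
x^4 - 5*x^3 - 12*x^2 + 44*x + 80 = (x - 5)*(x - 4)*(x + 2)^2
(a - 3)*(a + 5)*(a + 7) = a^3 + 9*a^2 - a - 105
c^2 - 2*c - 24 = (c - 6)*(c + 4)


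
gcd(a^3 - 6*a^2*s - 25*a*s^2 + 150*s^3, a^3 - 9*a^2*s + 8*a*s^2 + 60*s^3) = a^2 - 11*a*s + 30*s^2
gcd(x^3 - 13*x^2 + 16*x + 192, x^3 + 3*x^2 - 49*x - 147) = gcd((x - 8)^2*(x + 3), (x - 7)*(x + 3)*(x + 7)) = x + 3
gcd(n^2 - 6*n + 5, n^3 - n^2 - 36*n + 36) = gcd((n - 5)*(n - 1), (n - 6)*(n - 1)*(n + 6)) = n - 1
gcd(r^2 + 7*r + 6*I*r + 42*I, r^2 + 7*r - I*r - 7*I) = r + 7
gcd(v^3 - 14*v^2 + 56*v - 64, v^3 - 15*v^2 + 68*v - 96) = v^2 - 12*v + 32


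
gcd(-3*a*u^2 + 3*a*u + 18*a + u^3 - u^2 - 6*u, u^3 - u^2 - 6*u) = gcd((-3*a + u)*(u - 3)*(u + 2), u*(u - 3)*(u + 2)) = u^2 - u - 6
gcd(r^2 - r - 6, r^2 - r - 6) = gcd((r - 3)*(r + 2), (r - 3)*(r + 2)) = r^2 - r - 6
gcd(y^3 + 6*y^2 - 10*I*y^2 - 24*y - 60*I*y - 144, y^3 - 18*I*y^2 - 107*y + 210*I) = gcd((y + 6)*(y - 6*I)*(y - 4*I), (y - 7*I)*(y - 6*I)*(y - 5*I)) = y - 6*I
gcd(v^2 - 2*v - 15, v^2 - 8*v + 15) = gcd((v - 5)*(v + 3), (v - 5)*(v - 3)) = v - 5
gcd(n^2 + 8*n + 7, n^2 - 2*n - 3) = n + 1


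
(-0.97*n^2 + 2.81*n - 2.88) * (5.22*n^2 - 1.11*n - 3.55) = -5.0634*n^4 + 15.7449*n^3 - 14.7092*n^2 - 6.7787*n + 10.224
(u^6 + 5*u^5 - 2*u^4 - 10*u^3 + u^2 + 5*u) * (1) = u^6 + 5*u^5 - 2*u^4 - 10*u^3 + u^2 + 5*u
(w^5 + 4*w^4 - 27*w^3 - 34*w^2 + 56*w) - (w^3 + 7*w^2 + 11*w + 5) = w^5 + 4*w^4 - 28*w^3 - 41*w^2 + 45*w - 5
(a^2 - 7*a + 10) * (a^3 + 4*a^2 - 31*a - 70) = a^5 - 3*a^4 - 49*a^3 + 187*a^2 + 180*a - 700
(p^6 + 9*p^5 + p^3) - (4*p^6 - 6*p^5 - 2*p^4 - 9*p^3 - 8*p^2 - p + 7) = -3*p^6 + 15*p^5 + 2*p^4 + 10*p^3 + 8*p^2 + p - 7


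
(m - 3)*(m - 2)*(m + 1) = m^3 - 4*m^2 + m + 6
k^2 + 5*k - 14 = (k - 2)*(k + 7)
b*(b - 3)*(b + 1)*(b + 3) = b^4 + b^3 - 9*b^2 - 9*b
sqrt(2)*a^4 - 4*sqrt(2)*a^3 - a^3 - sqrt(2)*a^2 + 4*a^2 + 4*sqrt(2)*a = a*(a - 4)*(a - sqrt(2))*(sqrt(2)*a + 1)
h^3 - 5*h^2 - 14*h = h*(h - 7)*(h + 2)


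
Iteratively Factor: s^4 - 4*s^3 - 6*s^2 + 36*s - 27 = (s - 1)*(s^3 - 3*s^2 - 9*s + 27) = (s - 1)*(s + 3)*(s^2 - 6*s + 9) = (s - 3)*(s - 1)*(s + 3)*(s - 3)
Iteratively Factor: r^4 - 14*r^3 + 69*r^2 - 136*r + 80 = (r - 4)*(r^3 - 10*r^2 + 29*r - 20) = (r - 4)^2*(r^2 - 6*r + 5) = (r - 5)*(r - 4)^2*(r - 1)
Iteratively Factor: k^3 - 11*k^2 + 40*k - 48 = (k - 4)*(k^2 - 7*k + 12) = (k - 4)^2*(k - 3)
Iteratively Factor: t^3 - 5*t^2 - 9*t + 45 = (t + 3)*(t^2 - 8*t + 15) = (t - 3)*(t + 3)*(t - 5)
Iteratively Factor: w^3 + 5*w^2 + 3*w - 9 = (w - 1)*(w^2 + 6*w + 9) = (w - 1)*(w + 3)*(w + 3)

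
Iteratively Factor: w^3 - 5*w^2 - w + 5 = (w + 1)*(w^2 - 6*w + 5) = (w - 5)*(w + 1)*(w - 1)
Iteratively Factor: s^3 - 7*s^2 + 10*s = (s - 5)*(s^2 - 2*s) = (s - 5)*(s - 2)*(s)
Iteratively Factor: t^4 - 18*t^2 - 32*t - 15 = (t - 5)*(t^3 + 5*t^2 + 7*t + 3) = (t - 5)*(t + 3)*(t^2 + 2*t + 1) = (t - 5)*(t + 1)*(t + 3)*(t + 1)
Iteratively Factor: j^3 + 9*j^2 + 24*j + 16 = (j + 4)*(j^2 + 5*j + 4) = (j + 4)^2*(j + 1)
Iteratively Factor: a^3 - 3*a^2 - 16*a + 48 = (a - 4)*(a^2 + a - 12) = (a - 4)*(a - 3)*(a + 4)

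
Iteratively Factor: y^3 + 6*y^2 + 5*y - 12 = (y - 1)*(y^2 + 7*y + 12) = (y - 1)*(y + 3)*(y + 4)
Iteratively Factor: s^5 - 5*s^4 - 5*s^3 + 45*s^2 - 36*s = (s - 1)*(s^4 - 4*s^3 - 9*s^2 + 36*s) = (s - 1)*(s + 3)*(s^3 - 7*s^2 + 12*s) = (s - 4)*(s - 1)*(s + 3)*(s^2 - 3*s) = s*(s - 4)*(s - 1)*(s + 3)*(s - 3)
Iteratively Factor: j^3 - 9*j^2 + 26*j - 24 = (j - 3)*(j^2 - 6*j + 8) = (j - 4)*(j - 3)*(j - 2)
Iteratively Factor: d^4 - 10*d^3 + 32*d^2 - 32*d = (d - 2)*(d^3 - 8*d^2 + 16*d) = d*(d - 2)*(d^2 - 8*d + 16) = d*(d - 4)*(d - 2)*(d - 4)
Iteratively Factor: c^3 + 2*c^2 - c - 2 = (c + 2)*(c^2 - 1) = (c - 1)*(c + 2)*(c + 1)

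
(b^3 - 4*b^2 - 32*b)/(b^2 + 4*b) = b - 8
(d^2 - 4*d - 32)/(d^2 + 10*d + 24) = (d - 8)/(d + 6)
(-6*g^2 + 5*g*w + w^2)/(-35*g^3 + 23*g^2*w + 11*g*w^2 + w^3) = (6*g + w)/(35*g^2 + 12*g*w + w^2)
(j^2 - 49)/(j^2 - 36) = (j^2 - 49)/(j^2 - 36)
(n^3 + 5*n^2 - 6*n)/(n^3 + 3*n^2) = (n^2 + 5*n - 6)/(n*(n + 3))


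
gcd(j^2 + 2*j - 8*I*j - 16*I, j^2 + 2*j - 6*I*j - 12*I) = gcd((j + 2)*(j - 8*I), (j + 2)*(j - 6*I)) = j + 2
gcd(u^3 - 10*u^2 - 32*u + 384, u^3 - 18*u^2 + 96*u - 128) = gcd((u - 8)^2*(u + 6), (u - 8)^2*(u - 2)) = u^2 - 16*u + 64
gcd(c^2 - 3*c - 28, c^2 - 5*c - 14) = c - 7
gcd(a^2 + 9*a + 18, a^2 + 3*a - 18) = a + 6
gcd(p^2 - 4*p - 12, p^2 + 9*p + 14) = p + 2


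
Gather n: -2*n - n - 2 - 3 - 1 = -3*n - 6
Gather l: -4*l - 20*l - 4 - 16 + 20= -24*l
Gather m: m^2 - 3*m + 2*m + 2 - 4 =m^2 - m - 2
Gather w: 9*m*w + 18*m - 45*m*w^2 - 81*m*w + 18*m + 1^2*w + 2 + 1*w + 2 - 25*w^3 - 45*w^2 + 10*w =36*m - 25*w^3 + w^2*(-45*m - 45) + w*(12 - 72*m) + 4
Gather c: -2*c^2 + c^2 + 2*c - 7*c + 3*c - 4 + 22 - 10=-c^2 - 2*c + 8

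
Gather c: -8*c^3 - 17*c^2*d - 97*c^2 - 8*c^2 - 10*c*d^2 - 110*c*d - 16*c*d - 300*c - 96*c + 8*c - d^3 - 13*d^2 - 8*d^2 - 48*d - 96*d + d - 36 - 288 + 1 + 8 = -8*c^3 + c^2*(-17*d - 105) + c*(-10*d^2 - 126*d - 388) - d^3 - 21*d^2 - 143*d - 315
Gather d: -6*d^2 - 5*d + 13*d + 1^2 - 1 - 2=-6*d^2 + 8*d - 2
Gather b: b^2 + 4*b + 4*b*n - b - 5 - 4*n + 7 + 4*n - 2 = b^2 + b*(4*n + 3)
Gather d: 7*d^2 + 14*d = 7*d^2 + 14*d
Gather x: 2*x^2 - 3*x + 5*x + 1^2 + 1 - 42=2*x^2 + 2*x - 40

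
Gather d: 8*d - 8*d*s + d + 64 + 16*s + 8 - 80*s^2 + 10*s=d*(9 - 8*s) - 80*s^2 + 26*s + 72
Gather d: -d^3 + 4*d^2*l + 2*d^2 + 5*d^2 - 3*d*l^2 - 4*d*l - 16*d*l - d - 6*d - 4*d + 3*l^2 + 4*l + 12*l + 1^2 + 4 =-d^3 + d^2*(4*l + 7) + d*(-3*l^2 - 20*l - 11) + 3*l^2 + 16*l + 5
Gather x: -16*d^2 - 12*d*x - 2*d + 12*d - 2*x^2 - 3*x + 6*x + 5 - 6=-16*d^2 + 10*d - 2*x^2 + x*(3 - 12*d) - 1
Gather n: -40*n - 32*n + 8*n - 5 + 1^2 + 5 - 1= -64*n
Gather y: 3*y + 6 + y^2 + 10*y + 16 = y^2 + 13*y + 22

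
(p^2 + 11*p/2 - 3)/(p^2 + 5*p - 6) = (p - 1/2)/(p - 1)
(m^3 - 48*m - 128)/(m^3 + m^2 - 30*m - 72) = (m^2 - 4*m - 32)/(m^2 - 3*m - 18)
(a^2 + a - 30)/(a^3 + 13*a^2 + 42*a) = (a - 5)/(a*(a + 7))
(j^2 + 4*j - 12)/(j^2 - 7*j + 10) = (j + 6)/(j - 5)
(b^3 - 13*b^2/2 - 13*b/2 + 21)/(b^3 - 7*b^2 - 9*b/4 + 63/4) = 2*(b + 2)/(2*b + 3)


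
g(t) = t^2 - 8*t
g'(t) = 2*t - 8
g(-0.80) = 7.04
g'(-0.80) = -9.60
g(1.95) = -11.80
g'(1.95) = -4.10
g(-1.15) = 10.52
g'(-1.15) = -10.30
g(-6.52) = 94.67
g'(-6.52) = -21.04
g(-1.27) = 11.77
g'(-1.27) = -10.54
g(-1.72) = 16.72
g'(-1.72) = -11.44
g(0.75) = -5.44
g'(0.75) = -6.50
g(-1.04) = 9.40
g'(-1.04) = -10.08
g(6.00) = -12.00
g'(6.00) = 4.00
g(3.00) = -15.00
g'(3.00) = -2.00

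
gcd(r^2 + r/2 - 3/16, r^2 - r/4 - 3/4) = r + 3/4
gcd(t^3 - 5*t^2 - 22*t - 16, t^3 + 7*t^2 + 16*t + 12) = t + 2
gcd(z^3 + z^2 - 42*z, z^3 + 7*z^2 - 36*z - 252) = z^2 + z - 42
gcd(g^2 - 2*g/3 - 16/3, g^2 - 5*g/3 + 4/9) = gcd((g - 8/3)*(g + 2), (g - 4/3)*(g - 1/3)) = 1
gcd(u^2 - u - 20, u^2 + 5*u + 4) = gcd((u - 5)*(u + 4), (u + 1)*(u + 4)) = u + 4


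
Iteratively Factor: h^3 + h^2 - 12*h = (h + 4)*(h^2 - 3*h) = (h - 3)*(h + 4)*(h)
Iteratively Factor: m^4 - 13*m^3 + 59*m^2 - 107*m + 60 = (m - 5)*(m^3 - 8*m^2 + 19*m - 12) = (m - 5)*(m - 4)*(m^2 - 4*m + 3) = (m - 5)*(m - 4)*(m - 3)*(m - 1)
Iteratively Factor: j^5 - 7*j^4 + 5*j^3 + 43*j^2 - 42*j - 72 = (j - 4)*(j^4 - 3*j^3 - 7*j^2 + 15*j + 18) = (j - 4)*(j + 1)*(j^3 - 4*j^2 - 3*j + 18) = (j - 4)*(j - 3)*(j + 1)*(j^2 - j - 6) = (j - 4)*(j - 3)*(j + 1)*(j + 2)*(j - 3)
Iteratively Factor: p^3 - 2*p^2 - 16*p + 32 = (p + 4)*(p^2 - 6*p + 8) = (p - 4)*(p + 4)*(p - 2)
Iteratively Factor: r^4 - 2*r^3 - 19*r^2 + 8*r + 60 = (r - 2)*(r^3 - 19*r - 30) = (r - 2)*(r + 3)*(r^2 - 3*r - 10) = (r - 5)*(r - 2)*(r + 3)*(r + 2)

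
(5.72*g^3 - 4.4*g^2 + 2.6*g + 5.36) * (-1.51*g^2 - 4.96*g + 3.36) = -8.6372*g^5 - 21.7272*g^4 + 37.1172*g^3 - 35.7736*g^2 - 17.8496*g + 18.0096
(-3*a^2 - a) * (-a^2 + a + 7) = 3*a^4 - 2*a^3 - 22*a^2 - 7*a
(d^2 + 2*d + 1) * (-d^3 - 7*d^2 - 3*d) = -d^5 - 9*d^4 - 18*d^3 - 13*d^2 - 3*d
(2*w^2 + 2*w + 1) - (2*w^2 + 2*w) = 1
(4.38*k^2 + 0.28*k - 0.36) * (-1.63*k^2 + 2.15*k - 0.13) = -7.1394*k^4 + 8.9606*k^3 + 0.6194*k^2 - 0.8104*k + 0.0468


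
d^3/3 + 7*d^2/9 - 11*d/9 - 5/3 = (d/3 + 1/3)*(d - 5/3)*(d + 3)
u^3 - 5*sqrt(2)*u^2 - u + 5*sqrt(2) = (u - 1)*(u + 1)*(u - 5*sqrt(2))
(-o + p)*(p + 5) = -o*p - 5*o + p^2 + 5*p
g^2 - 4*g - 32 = (g - 8)*(g + 4)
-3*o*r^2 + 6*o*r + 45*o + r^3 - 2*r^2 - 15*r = (-3*o + r)*(r - 5)*(r + 3)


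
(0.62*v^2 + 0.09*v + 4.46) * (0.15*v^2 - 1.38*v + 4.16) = 0.093*v^4 - 0.8421*v^3 + 3.124*v^2 - 5.7804*v + 18.5536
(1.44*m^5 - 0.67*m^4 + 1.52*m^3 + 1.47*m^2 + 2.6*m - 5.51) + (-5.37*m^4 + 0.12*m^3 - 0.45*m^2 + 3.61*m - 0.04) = 1.44*m^5 - 6.04*m^4 + 1.64*m^3 + 1.02*m^2 + 6.21*m - 5.55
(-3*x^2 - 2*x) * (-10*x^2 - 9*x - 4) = 30*x^4 + 47*x^3 + 30*x^2 + 8*x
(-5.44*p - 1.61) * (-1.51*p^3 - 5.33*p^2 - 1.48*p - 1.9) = 8.2144*p^4 + 31.4263*p^3 + 16.6325*p^2 + 12.7188*p + 3.059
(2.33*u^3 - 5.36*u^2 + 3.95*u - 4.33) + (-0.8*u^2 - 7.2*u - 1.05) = 2.33*u^3 - 6.16*u^2 - 3.25*u - 5.38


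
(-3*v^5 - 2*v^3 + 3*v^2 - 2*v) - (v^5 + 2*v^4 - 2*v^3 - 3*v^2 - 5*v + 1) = -4*v^5 - 2*v^4 + 6*v^2 + 3*v - 1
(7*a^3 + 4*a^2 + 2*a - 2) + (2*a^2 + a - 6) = 7*a^3 + 6*a^2 + 3*a - 8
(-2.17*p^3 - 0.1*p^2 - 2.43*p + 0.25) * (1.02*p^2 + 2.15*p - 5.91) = -2.2134*p^5 - 4.7675*p^4 + 10.1311*p^3 - 4.3785*p^2 + 14.8988*p - 1.4775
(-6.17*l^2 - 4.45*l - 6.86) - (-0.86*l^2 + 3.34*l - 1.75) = -5.31*l^2 - 7.79*l - 5.11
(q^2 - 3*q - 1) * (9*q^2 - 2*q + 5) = 9*q^4 - 29*q^3 + 2*q^2 - 13*q - 5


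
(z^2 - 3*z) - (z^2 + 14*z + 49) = -17*z - 49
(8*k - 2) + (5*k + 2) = 13*k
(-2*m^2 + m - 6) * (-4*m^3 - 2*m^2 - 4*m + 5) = 8*m^5 + 30*m^3 - 2*m^2 + 29*m - 30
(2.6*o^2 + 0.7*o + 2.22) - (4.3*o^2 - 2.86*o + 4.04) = -1.7*o^2 + 3.56*o - 1.82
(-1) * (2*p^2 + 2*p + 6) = -2*p^2 - 2*p - 6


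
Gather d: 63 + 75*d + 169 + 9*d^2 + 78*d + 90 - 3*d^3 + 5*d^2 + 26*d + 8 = -3*d^3 + 14*d^2 + 179*d + 330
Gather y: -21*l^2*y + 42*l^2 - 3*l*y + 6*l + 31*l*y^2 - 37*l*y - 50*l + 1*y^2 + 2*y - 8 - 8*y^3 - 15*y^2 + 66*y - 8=42*l^2 - 44*l - 8*y^3 + y^2*(31*l - 14) + y*(-21*l^2 - 40*l + 68) - 16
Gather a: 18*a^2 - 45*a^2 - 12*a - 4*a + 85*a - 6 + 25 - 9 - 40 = -27*a^2 + 69*a - 30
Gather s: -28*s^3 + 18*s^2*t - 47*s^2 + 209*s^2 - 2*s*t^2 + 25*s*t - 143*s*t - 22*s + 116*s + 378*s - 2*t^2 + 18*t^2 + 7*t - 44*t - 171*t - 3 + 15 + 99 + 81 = -28*s^3 + s^2*(18*t + 162) + s*(-2*t^2 - 118*t + 472) + 16*t^2 - 208*t + 192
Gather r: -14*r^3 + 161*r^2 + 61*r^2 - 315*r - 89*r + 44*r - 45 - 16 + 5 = -14*r^3 + 222*r^2 - 360*r - 56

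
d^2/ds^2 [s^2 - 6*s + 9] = 2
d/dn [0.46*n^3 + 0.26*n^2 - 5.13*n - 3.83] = 1.38*n^2 + 0.52*n - 5.13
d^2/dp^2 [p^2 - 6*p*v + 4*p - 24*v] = 2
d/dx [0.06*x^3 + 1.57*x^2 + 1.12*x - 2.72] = 0.18*x^2 + 3.14*x + 1.12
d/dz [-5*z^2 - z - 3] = -10*z - 1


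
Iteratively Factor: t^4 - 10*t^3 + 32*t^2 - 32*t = (t - 4)*(t^3 - 6*t^2 + 8*t) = (t - 4)^2*(t^2 - 2*t) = t*(t - 4)^2*(t - 2)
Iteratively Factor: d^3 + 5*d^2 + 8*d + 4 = (d + 2)*(d^2 + 3*d + 2) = (d + 2)^2*(d + 1)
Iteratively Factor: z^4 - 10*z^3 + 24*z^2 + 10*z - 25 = (z - 1)*(z^3 - 9*z^2 + 15*z + 25) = (z - 5)*(z - 1)*(z^2 - 4*z - 5) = (z - 5)*(z - 1)*(z + 1)*(z - 5)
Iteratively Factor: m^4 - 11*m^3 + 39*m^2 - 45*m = (m - 3)*(m^3 - 8*m^2 + 15*m) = (m - 5)*(m - 3)*(m^2 - 3*m) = (m - 5)*(m - 3)^2*(m)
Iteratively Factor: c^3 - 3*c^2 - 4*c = (c - 4)*(c^2 + c) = c*(c - 4)*(c + 1)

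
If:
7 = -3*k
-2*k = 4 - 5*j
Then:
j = -2/15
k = -7/3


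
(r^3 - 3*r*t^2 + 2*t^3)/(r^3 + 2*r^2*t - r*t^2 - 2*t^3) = (r - t)/(r + t)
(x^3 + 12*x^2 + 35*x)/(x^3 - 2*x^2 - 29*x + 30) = x*(x + 7)/(x^2 - 7*x + 6)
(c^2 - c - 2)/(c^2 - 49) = (c^2 - c - 2)/(c^2 - 49)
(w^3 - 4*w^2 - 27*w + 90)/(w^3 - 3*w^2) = (w^2 - w - 30)/w^2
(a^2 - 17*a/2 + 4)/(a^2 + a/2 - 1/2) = (a - 8)/(a + 1)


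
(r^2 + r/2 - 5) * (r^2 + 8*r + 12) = r^4 + 17*r^3/2 + 11*r^2 - 34*r - 60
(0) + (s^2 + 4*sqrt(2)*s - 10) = s^2 + 4*sqrt(2)*s - 10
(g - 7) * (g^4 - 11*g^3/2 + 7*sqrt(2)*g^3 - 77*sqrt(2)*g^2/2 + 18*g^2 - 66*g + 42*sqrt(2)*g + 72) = g^5 - 25*g^4/2 + 7*sqrt(2)*g^4 - 175*sqrt(2)*g^3/2 + 113*g^3/2 - 192*g^2 + 623*sqrt(2)*g^2/2 - 294*sqrt(2)*g + 534*g - 504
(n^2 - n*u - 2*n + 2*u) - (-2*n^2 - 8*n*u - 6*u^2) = 3*n^2 + 7*n*u - 2*n + 6*u^2 + 2*u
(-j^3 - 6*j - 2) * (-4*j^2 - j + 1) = 4*j^5 + j^4 + 23*j^3 + 14*j^2 - 4*j - 2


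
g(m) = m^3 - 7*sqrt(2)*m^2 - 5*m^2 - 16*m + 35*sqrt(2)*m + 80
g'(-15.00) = 1155.48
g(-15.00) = -7149.85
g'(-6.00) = 320.29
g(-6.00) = -873.37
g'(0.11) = 30.26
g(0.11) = 83.51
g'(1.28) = 0.27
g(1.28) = 100.56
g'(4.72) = -40.32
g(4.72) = 11.33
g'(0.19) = 27.94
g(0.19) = 85.83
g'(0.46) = 20.42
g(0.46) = 92.35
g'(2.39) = -20.59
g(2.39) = 88.60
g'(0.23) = 26.80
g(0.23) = 86.93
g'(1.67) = -7.90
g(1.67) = 99.05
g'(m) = 3*m^2 - 14*sqrt(2)*m - 10*m - 16 + 35*sqrt(2)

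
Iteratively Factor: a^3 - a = (a)*(a^2 - 1) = a*(a - 1)*(a + 1)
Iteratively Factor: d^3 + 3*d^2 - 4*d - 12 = (d + 3)*(d^2 - 4) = (d + 2)*(d + 3)*(d - 2)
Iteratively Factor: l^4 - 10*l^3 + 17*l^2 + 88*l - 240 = (l - 5)*(l^3 - 5*l^2 - 8*l + 48) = (l - 5)*(l + 3)*(l^2 - 8*l + 16) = (l - 5)*(l - 4)*(l + 3)*(l - 4)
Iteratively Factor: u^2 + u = (u)*(u + 1)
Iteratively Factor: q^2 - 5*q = (q - 5)*(q)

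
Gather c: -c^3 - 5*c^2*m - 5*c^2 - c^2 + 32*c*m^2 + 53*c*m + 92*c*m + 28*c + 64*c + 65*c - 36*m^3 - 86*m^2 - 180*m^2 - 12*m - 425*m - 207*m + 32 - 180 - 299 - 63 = -c^3 + c^2*(-5*m - 6) + c*(32*m^2 + 145*m + 157) - 36*m^3 - 266*m^2 - 644*m - 510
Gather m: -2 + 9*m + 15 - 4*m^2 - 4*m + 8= -4*m^2 + 5*m + 21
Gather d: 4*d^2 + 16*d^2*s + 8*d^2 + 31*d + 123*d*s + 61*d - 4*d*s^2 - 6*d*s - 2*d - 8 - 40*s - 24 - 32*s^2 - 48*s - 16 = d^2*(16*s + 12) + d*(-4*s^2 + 117*s + 90) - 32*s^2 - 88*s - 48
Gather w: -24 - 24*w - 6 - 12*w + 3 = -36*w - 27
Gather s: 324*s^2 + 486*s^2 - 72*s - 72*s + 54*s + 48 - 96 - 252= 810*s^2 - 90*s - 300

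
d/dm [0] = 0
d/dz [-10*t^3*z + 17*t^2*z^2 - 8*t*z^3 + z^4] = -10*t^3 + 34*t^2*z - 24*t*z^2 + 4*z^3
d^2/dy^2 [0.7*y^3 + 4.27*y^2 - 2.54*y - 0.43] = 4.2*y + 8.54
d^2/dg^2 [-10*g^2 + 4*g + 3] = -20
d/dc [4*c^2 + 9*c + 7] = 8*c + 9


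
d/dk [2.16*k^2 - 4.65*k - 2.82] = 4.32*k - 4.65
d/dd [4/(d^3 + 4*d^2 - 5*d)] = 4*(-3*d^2 - 8*d + 5)/(d^2*(d^2 + 4*d - 5)^2)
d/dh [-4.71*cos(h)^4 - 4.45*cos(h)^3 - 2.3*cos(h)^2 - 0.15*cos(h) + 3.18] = (18.84*cos(h)^3 + 13.35*cos(h)^2 + 4.6*cos(h) + 0.15)*sin(h)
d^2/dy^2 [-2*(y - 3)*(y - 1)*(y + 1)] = 12 - 12*y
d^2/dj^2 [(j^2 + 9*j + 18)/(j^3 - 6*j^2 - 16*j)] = 2*(j^6 + 27*j^5 - 6*j^4 - 492*j^3 + 1080*j^2 + 5184*j + 4608)/(j^3*(j^6 - 18*j^5 + 60*j^4 + 360*j^3 - 960*j^2 - 4608*j - 4096))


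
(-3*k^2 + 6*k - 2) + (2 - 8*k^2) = -11*k^2 + 6*k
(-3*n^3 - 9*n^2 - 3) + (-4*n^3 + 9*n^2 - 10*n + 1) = -7*n^3 - 10*n - 2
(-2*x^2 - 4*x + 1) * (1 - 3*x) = 6*x^3 + 10*x^2 - 7*x + 1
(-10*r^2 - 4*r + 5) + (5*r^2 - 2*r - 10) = -5*r^2 - 6*r - 5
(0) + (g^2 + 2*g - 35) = g^2 + 2*g - 35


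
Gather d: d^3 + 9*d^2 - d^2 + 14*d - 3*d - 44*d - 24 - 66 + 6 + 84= d^3 + 8*d^2 - 33*d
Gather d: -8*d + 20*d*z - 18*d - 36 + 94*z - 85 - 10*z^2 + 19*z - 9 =d*(20*z - 26) - 10*z^2 + 113*z - 130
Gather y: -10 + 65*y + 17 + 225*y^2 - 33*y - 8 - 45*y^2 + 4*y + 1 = 180*y^2 + 36*y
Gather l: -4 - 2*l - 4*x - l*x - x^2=l*(-x - 2) - x^2 - 4*x - 4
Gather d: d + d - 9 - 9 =2*d - 18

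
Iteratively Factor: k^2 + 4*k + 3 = (k + 3)*(k + 1)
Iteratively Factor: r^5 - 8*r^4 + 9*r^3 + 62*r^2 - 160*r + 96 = (r + 3)*(r^4 - 11*r^3 + 42*r^2 - 64*r + 32) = (r - 2)*(r + 3)*(r^3 - 9*r^2 + 24*r - 16) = (r - 4)*(r - 2)*(r + 3)*(r^2 - 5*r + 4) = (r - 4)^2*(r - 2)*(r + 3)*(r - 1)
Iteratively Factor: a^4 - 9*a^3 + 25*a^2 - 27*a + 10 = (a - 2)*(a^3 - 7*a^2 + 11*a - 5) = (a - 2)*(a - 1)*(a^2 - 6*a + 5) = (a - 2)*(a - 1)^2*(a - 5)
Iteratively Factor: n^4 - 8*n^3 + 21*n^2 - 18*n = (n - 3)*(n^3 - 5*n^2 + 6*n) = (n - 3)^2*(n^2 - 2*n) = (n - 3)^2*(n - 2)*(n)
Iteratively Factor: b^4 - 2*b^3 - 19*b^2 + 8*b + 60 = (b - 5)*(b^3 + 3*b^2 - 4*b - 12) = (b - 5)*(b - 2)*(b^2 + 5*b + 6) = (b - 5)*(b - 2)*(b + 3)*(b + 2)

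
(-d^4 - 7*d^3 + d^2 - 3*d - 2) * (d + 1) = -d^5 - 8*d^4 - 6*d^3 - 2*d^2 - 5*d - 2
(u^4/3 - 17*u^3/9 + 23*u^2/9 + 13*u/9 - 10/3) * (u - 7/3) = u^5/3 - 8*u^4/3 + 188*u^3/27 - 122*u^2/27 - 181*u/27 + 70/9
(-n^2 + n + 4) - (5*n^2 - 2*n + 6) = -6*n^2 + 3*n - 2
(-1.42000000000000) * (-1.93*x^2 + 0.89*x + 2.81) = 2.7406*x^2 - 1.2638*x - 3.9902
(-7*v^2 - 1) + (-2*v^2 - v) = -9*v^2 - v - 1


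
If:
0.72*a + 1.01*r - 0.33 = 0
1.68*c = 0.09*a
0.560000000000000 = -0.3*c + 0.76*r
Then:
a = -0.56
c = -0.03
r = 0.73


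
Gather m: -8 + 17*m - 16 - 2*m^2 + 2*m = -2*m^2 + 19*m - 24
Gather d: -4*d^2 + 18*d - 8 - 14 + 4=-4*d^2 + 18*d - 18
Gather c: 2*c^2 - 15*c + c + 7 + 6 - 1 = 2*c^2 - 14*c + 12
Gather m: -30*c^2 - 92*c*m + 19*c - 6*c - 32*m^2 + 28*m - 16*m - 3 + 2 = -30*c^2 + 13*c - 32*m^2 + m*(12 - 92*c) - 1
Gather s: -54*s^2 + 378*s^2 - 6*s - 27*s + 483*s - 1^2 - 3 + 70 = 324*s^2 + 450*s + 66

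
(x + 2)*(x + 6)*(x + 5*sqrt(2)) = x^3 + 5*sqrt(2)*x^2 + 8*x^2 + 12*x + 40*sqrt(2)*x + 60*sqrt(2)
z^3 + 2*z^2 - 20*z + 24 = (z - 2)^2*(z + 6)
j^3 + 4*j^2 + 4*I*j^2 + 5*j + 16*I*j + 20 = (j + 4)*(j - I)*(j + 5*I)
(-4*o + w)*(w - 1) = -4*o*w + 4*o + w^2 - w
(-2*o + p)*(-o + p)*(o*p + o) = 2*o^3*p + 2*o^3 - 3*o^2*p^2 - 3*o^2*p + o*p^3 + o*p^2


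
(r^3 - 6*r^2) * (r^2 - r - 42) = r^5 - 7*r^4 - 36*r^3 + 252*r^2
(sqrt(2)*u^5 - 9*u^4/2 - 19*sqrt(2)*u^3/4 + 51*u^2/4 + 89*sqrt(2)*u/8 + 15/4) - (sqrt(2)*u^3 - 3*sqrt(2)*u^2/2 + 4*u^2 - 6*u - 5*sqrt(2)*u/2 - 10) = sqrt(2)*u^5 - 9*u^4/2 - 23*sqrt(2)*u^3/4 + 3*sqrt(2)*u^2/2 + 35*u^2/4 + 6*u + 109*sqrt(2)*u/8 + 55/4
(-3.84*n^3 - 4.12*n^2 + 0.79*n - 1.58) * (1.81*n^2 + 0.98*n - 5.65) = -6.9504*n^5 - 11.2204*n^4 + 19.0883*n^3 + 21.1924*n^2 - 6.0119*n + 8.927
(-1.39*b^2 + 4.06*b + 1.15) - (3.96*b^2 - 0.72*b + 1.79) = -5.35*b^2 + 4.78*b - 0.64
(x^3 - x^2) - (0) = x^3 - x^2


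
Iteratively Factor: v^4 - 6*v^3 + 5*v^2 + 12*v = (v)*(v^3 - 6*v^2 + 5*v + 12) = v*(v - 4)*(v^2 - 2*v - 3) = v*(v - 4)*(v - 3)*(v + 1)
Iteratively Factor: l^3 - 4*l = (l)*(l^2 - 4) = l*(l - 2)*(l + 2)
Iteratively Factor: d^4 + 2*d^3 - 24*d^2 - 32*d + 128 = (d + 4)*(d^3 - 2*d^2 - 16*d + 32) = (d - 4)*(d + 4)*(d^2 + 2*d - 8) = (d - 4)*(d - 2)*(d + 4)*(d + 4)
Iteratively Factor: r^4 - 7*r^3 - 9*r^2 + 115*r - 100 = (r + 4)*(r^3 - 11*r^2 + 35*r - 25) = (r - 5)*(r + 4)*(r^2 - 6*r + 5) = (r - 5)*(r - 1)*(r + 4)*(r - 5)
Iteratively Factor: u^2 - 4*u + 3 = (u - 1)*(u - 3)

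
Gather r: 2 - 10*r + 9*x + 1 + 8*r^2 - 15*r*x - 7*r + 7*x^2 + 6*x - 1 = 8*r^2 + r*(-15*x - 17) + 7*x^2 + 15*x + 2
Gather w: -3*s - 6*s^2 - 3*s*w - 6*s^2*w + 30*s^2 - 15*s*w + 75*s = 24*s^2 + 72*s + w*(-6*s^2 - 18*s)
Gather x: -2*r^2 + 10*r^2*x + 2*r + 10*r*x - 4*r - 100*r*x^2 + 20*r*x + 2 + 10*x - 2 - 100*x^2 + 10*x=-2*r^2 - 2*r + x^2*(-100*r - 100) + x*(10*r^2 + 30*r + 20)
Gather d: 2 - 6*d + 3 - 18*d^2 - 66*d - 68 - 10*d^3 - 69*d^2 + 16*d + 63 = -10*d^3 - 87*d^2 - 56*d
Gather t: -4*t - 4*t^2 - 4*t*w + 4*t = -4*t^2 - 4*t*w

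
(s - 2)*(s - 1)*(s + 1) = s^3 - 2*s^2 - s + 2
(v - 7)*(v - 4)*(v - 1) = v^3 - 12*v^2 + 39*v - 28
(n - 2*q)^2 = n^2 - 4*n*q + 4*q^2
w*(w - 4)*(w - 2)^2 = w^4 - 8*w^3 + 20*w^2 - 16*w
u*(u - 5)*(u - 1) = u^3 - 6*u^2 + 5*u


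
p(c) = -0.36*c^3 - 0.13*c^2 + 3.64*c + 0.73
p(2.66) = 2.72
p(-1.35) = -3.54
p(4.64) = -21.14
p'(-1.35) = 2.02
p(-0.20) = -0.00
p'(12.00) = -155.00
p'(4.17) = -16.22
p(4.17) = -12.46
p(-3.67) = 3.42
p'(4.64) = -20.82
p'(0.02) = 3.63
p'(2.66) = -4.69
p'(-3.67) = -9.95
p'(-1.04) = 2.74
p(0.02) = 0.80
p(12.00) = -596.39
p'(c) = -1.08*c^2 - 0.26*c + 3.64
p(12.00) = -596.39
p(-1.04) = -2.79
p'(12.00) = -155.00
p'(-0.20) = 3.65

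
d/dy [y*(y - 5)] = 2*y - 5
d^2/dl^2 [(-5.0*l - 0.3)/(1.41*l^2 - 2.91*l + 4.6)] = (-(2.82*l - 2.91)*(5.0*l + 0.3)*(5.64*l - 5.82) + (42.3*l - 28.254)*(1.41*l^2 - 2.91*l + 4.6))/(1.41*l^2 - 2.91*l + 4.6)^3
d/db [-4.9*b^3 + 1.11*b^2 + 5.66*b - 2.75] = -14.7*b^2 + 2.22*b + 5.66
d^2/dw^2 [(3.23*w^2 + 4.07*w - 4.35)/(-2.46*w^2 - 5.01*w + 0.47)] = (30.3568919999999*w^3 + 135.539604*w^2 + 293.437656*w + 207.835538)/(14.886936*w^6 + 90.955548*w^5 + 176.705982*w^4 + 90.996129*w^3 - 33.760899*w^2 + 3.320127*w - 0.103823)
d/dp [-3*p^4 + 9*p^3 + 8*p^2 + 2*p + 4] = -12*p^3 + 27*p^2 + 16*p + 2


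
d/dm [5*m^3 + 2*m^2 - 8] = m*(15*m + 4)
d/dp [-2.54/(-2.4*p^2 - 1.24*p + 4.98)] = (-12.192*p - 3.1496)/(2.4*p^2 + 1.24*p - 4.98)^2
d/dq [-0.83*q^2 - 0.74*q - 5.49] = -1.66*q - 0.74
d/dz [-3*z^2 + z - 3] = 1 - 6*z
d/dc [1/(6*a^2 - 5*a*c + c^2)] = (5*a - 2*c)/(6*a^2 - 5*a*c + c^2)^2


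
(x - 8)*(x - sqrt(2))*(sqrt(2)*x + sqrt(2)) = sqrt(2)*x^3 - 7*sqrt(2)*x^2 - 2*x^2 - 8*sqrt(2)*x + 14*x + 16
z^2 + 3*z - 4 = (z - 1)*(z + 4)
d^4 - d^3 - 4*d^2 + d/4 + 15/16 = (d - 5/2)*(d - 1/2)*(d + 1/2)*(d + 3/2)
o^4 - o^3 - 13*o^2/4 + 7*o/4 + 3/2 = (o - 2)*(o - 1)*(o + 1/2)*(o + 3/2)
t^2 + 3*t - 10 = (t - 2)*(t + 5)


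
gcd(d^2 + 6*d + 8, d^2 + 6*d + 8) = d^2 + 6*d + 8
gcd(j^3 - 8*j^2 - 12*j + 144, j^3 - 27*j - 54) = j - 6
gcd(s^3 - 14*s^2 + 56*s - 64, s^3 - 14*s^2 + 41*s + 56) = s - 8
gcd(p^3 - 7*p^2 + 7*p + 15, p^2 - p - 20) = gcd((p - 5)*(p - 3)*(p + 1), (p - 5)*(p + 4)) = p - 5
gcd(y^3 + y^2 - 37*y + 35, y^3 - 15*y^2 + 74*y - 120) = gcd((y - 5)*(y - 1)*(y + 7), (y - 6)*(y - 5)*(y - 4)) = y - 5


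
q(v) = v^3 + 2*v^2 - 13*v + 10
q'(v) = 3*v^2 + 4*v - 13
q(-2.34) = 38.56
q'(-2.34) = -5.93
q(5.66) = 181.81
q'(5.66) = 105.75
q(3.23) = 22.57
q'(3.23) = 31.22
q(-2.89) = 40.14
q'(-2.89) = 0.50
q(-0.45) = 16.16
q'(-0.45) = -14.19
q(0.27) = 6.66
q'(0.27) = -11.70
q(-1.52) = 30.87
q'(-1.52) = -12.15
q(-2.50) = 39.38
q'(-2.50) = -4.25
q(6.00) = 220.00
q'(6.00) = 119.00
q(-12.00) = -1274.00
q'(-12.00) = 371.00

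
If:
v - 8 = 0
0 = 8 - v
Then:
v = 8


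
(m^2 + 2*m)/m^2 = (m + 2)/m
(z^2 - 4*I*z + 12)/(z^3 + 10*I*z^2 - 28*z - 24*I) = (z - 6*I)/(z^2 + 8*I*z - 12)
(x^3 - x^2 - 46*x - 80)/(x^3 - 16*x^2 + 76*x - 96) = (x^2 + 7*x + 10)/(x^2 - 8*x + 12)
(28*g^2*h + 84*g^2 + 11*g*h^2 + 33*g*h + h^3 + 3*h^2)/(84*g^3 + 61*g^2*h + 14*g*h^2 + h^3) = (h + 3)/(3*g + h)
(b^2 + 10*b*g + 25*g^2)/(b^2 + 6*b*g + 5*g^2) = (b + 5*g)/(b + g)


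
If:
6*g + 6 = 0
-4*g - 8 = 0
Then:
No Solution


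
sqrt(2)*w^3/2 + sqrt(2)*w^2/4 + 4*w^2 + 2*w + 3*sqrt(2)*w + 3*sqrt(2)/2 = (w + 1/2)*(w + 3*sqrt(2))*(sqrt(2)*w/2 + 1)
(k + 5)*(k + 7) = k^2 + 12*k + 35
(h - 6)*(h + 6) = h^2 - 36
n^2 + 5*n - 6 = (n - 1)*(n + 6)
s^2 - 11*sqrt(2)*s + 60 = (s - 6*sqrt(2))*(s - 5*sqrt(2))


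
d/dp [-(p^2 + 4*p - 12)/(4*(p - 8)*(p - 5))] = (17*p^2 - 104*p - 4)/(4*(p^4 - 26*p^3 + 249*p^2 - 1040*p + 1600))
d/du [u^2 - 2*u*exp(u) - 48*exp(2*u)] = -2*u*exp(u) + 2*u - 96*exp(2*u) - 2*exp(u)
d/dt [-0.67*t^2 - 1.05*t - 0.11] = -1.34*t - 1.05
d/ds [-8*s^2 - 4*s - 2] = -16*s - 4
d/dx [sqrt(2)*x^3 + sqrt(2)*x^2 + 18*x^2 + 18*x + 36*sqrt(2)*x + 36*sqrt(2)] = 3*sqrt(2)*x^2 + 2*sqrt(2)*x + 36*x + 18 + 36*sqrt(2)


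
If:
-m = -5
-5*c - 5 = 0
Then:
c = -1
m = 5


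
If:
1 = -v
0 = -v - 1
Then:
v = -1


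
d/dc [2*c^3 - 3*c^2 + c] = 6*c^2 - 6*c + 1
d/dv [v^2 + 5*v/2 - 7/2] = 2*v + 5/2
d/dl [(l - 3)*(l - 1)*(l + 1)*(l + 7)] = 4*l^3 + 12*l^2 - 44*l - 4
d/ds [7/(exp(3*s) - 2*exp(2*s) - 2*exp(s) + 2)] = (-21*exp(2*s) + 28*exp(s) + 14)*exp(s)/(exp(3*s) - 2*exp(2*s) - 2*exp(s) + 2)^2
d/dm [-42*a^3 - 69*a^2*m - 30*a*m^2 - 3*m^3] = -69*a^2 - 60*a*m - 9*m^2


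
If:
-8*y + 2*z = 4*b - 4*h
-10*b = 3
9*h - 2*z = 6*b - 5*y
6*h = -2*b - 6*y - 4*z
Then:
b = -3/10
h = -57/280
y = 33/280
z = 39/140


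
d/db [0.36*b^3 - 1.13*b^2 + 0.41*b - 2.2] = 1.08*b^2 - 2.26*b + 0.41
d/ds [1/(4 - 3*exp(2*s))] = 6*exp(2*s)/(3*exp(2*s) - 4)^2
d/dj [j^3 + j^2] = j*(3*j + 2)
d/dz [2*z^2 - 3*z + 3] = 4*z - 3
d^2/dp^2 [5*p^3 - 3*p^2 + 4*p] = 30*p - 6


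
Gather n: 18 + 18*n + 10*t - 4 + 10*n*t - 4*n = n*(10*t + 14) + 10*t + 14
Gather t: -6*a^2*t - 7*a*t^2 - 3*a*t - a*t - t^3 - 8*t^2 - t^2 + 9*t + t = -t^3 + t^2*(-7*a - 9) + t*(-6*a^2 - 4*a + 10)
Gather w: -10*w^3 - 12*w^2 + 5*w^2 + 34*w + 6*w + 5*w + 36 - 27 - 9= -10*w^3 - 7*w^2 + 45*w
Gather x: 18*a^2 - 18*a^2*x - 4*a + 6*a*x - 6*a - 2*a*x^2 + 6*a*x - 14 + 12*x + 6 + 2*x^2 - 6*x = 18*a^2 - 10*a + x^2*(2 - 2*a) + x*(-18*a^2 + 12*a + 6) - 8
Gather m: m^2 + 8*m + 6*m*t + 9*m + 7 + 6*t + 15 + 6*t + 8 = m^2 + m*(6*t + 17) + 12*t + 30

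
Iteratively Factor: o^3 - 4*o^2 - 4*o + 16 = (o + 2)*(o^2 - 6*o + 8) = (o - 2)*(o + 2)*(o - 4)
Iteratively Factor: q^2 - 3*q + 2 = (q - 1)*(q - 2)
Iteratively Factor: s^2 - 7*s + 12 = (s - 4)*(s - 3)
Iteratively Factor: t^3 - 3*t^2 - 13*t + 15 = (t - 1)*(t^2 - 2*t - 15) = (t - 5)*(t - 1)*(t + 3)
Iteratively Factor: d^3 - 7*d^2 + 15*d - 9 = (d - 3)*(d^2 - 4*d + 3) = (d - 3)*(d - 1)*(d - 3)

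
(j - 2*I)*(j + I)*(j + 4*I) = j^3 + 3*I*j^2 + 6*j + 8*I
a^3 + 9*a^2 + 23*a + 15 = (a + 1)*(a + 3)*(a + 5)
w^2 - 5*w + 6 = (w - 3)*(w - 2)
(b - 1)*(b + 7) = b^2 + 6*b - 7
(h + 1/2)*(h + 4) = h^2 + 9*h/2 + 2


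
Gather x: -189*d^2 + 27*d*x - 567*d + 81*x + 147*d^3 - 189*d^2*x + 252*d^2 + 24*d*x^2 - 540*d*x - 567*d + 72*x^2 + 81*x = 147*d^3 + 63*d^2 - 1134*d + x^2*(24*d + 72) + x*(-189*d^2 - 513*d + 162)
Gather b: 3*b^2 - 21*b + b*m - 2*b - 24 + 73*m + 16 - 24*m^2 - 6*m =3*b^2 + b*(m - 23) - 24*m^2 + 67*m - 8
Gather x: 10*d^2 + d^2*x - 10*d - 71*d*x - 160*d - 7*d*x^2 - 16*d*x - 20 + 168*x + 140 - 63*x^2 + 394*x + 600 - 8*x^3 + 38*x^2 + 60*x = 10*d^2 - 170*d - 8*x^3 + x^2*(-7*d - 25) + x*(d^2 - 87*d + 622) + 720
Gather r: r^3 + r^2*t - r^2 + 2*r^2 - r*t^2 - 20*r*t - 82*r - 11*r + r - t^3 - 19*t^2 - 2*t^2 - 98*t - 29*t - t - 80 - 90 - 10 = r^3 + r^2*(t + 1) + r*(-t^2 - 20*t - 92) - t^3 - 21*t^2 - 128*t - 180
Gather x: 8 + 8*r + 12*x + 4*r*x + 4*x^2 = 8*r + 4*x^2 + x*(4*r + 12) + 8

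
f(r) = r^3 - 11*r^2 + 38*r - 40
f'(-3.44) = 149.18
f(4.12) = -0.22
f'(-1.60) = 80.88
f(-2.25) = -192.58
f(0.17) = -33.85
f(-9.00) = -2002.00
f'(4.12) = -1.72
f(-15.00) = -6460.00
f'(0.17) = 34.35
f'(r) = 3*r^2 - 22*r + 38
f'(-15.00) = 1043.00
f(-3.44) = -341.60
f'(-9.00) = 479.00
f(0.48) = -24.18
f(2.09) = 0.50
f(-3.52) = -353.67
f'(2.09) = 5.12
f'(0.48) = 28.13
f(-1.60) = -133.06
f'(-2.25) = 102.69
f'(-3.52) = 152.61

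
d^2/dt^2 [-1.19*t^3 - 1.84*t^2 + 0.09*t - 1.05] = -7.14*t - 3.68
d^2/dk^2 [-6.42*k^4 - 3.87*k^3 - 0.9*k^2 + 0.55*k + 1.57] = -77.04*k^2 - 23.22*k - 1.8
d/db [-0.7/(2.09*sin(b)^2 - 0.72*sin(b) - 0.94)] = (2.926*sin(b) - 0.504)*cos(b)/(-2.09*sin(b)^2 + 0.72*sin(b) + 0.94)^2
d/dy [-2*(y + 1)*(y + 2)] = -4*y - 6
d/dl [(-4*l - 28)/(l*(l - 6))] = 4*(l^2 + 14*l - 42)/(l^2*(l^2 - 12*l + 36))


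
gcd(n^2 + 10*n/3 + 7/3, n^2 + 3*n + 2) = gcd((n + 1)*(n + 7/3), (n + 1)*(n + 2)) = n + 1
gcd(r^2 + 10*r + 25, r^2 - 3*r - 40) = r + 5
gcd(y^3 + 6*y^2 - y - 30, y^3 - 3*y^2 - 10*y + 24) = y^2 + y - 6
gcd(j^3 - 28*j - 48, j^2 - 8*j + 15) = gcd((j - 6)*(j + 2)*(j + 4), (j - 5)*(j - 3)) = 1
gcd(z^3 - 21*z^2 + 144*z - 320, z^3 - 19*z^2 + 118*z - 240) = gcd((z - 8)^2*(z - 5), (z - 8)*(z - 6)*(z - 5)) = z^2 - 13*z + 40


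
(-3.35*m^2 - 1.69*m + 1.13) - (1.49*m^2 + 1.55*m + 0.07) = -4.84*m^2 - 3.24*m + 1.06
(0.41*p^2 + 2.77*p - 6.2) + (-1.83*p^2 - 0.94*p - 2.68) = -1.42*p^2 + 1.83*p - 8.88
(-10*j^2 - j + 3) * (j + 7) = -10*j^3 - 71*j^2 - 4*j + 21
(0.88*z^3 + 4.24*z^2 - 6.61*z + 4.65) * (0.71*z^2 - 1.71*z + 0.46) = 0.6248*z^5 + 1.5056*z^4 - 11.5387*z^3 + 16.555*z^2 - 10.9921*z + 2.139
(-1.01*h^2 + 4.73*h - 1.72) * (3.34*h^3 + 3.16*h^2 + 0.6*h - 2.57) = -3.3734*h^5 + 12.6066*h^4 + 8.596*h^3 - 0.00150000000000006*h^2 - 13.1881*h + 4.4204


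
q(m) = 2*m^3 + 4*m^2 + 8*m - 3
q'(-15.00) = 1238.00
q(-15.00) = -5973.00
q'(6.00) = 272.00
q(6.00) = 621.00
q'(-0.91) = 5.69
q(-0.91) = -8.47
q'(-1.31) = 7.82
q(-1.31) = -11.11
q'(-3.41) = 50.49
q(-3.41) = -63.07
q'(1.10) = 24.06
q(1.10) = 13.30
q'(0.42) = 12.42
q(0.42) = 1.21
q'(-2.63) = 28.46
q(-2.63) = -32.76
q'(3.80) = 125.04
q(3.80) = 194.90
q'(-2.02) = 16.32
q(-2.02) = -19.32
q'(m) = 6*m^2 + 8*m + 8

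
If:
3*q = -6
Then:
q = -2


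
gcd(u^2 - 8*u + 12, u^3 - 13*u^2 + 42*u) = u - 6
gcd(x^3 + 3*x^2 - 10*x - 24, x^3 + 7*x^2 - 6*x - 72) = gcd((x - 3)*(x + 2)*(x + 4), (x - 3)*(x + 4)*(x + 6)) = x^2 + x - 12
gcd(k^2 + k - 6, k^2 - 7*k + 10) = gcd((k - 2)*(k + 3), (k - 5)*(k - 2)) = k - 2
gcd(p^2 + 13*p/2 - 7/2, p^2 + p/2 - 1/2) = p - 1/2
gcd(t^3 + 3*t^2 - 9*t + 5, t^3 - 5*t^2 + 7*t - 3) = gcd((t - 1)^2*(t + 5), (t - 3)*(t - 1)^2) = t^2 - 2*t + 1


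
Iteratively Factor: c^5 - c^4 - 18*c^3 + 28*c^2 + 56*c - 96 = (c - 3)*(c^4 + 2*c^3 - 12*c^2 - 8*c + 32) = (c - 3)*(c + 2)*(c^3 - 12*c + 16) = (c - 3)*(c - 2)*(c + 2)*(c^2 + 2*c - 8) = (c - 3)*(c - 2)*(c + 2)*(c + 4)*(c - 2)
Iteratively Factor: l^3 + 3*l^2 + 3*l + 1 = (l + 1)*(l^2 + 2*l + 1) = (l + 1)^2*(l + 1)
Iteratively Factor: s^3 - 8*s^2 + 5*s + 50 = (s - 5)*(s^2 - 3*s - 10) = (s - 5)^2*(s + 2)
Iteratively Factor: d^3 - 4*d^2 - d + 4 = (d - 4)*(d^2 - 1) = (d - 4)*(d - 1)*(d + 1)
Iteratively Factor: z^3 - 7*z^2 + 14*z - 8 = (z - 1)*(z^2 - 6*z + 8) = (z - 4)*(z - 1)*(z - 2)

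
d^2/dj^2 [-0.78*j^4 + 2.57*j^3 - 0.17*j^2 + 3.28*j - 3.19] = -9.36*j^2 + 15.42*j - 0.34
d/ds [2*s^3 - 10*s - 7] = 6*s^2 - 10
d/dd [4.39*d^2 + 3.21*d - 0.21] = 8.78*d + 3.21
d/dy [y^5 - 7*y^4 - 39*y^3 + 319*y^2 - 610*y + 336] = 5*y^4 - 28*y^3 - 117*y^2 + 638*y - 610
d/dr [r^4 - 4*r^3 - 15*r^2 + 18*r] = 4*r^3 - 12*r^2 - 30*r + 18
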